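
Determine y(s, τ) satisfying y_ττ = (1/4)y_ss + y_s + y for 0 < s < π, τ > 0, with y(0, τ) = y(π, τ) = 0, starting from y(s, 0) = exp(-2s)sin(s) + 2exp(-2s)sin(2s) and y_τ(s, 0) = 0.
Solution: Substitute y = exp(-2s)u, i.e. u = exp(2s)y.
By the product rule, y_s = exp(-2s)(u_s - 2u), y_ss = exp(-2s)(u_ss - 4u_s + 4u), y_ττ = exp(-2s)u_ττ.
Substituting into the PDE and dividing by exp(-2s): u_ττ = (1/4)(u_ss - 4u_s + 4u) + (u_s - 2u) + u.
The lower-order terms cancel, leaving the standard wave equation u_ττ = (1/4)u_ss.
Initial data for u: u(s,0) = exp(2s)y(s,0) = sin(s) + 2sin(2s); u_τ(s,0) = exp(2s)y_τ(s,0) = 0. The boundary conditions carry over: u(0,τ) = u(π,τ) = 0.
Solve for u:
  Using separation of variables u = X(s)T(τ):
  Eigenfunctions: sin(ns), n = 1, 2, 3, ...
  General solution: u(s, τ) = Σ [A_n cos(n τ/2) + B_n sin(n τ/2)] sin(ns)
  From u(s,0) = sin(s) + 2sin(2s): A_1=1, A_2=2. From u_τ(s,0) = 0: all B_n = 0.
Hence u(s,τ) = sin(s)cos(τ/2) + 2sin(2s)cos(τ).
Transform back: y(s,τ) = exp(-2s)u(s,τ).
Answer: y(s, τ) = exp(-2s)sin(s)cos(τ/2) + 2exp(-2s)sin(2s)cos(τ)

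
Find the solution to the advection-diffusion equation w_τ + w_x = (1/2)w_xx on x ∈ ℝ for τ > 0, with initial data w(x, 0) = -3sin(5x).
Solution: Change to a moving frame: let η = x - τ, σ = τ and write w(x,τ) = u(η,σ).
By the chain rule w_τ = u_σ - u_η, w_x = u_η, w_xx = u_ηη.
Then w_τ + w_x = u_σ: the advection term cancels and the PDE becomes the heat equation u_σ = (1/2)u_ηη on η ∈ ℝ.
Initial data: u(η,0) = w(η,0) = -3sin(5η).
On η ∈ ℝ each mode satisfies (sin(nη))″ = -n² sin(nη), so exp(-n²σ/2) sin(nη) solves the heat equation; by superposition u(η,σ) = Σ c_n exp(-n²σ/2) sin(nη).
Reading off the coefficients: c_5=-3, so u(η,σ) = -3exp(-25σ/2)sin(5η).
Substituting back η = x - τ, σ = τ: w(x,τ) = u(x - τ, τ).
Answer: w(x, τ) = -3exp(-25τ/2)sin(5x - 5τ)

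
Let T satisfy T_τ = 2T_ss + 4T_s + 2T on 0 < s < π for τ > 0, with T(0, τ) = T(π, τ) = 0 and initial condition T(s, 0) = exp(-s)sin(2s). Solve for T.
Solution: Substitute T = exp(-s)u, i.e. u = exp(s)T.
By the product rule, T_s = exp(-s)(u_s - u), T_ss = exp(-s)(u_ss - 2u_s + u), T_τ = exp(-s)u_τ.
Substituting into the PDE and dividing by exp(-s): u_τ = 2(u_ss - 2u_s + u) + 4(u_s - u) + 2u.
The lower-order terms cancel, leaving the standard heat equation u_τ = 2u_ss.
Initial data for u: u(s,0) = exp(s)T(s,0) = sin(2s). The boundary conditions carry over: u(0,τ) = u(π,τ) = 0.
Solve for u:
  Using separation of variables u = X(s)G(τ):
  Eigenfunctions: sin(ns), n = 1, 2, 3, ...
  General solution: u(s, τ) = Σ c_n sin(ns) exp(-2n² τ)
  Matching u(s,0) = sin(2s) term by term: c_2=1.
Hence u(s,τ) = exp(-8τ)sin(2s).
Transform back: T(s,τ) = exp(-s)u(s,τ).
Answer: T(s, τ) = exp(-s)exp(-8τ)sin(2s)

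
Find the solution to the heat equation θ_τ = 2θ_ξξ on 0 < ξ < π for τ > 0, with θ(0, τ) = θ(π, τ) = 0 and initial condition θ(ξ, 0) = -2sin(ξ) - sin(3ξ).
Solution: Using separation of variables θ = X(ξ)G(τ):
Eigenfunctions: sin(nξ), n = 1, 2, 3, ...
General solution: θ(ξ, τ) = Σ c_n sin(nξ) exp(-2n² τ)
Matching θ(ξ,0) = -2sin(ξ) - sin(3ξ) term by term: c_1=-2, c_3=-1.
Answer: θ(ξ, τ) = -2exp(-2τ)sin(ξ) - exp(-18τ)sin(3ξ)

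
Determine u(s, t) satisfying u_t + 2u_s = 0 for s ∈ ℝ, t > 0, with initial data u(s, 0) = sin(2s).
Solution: By method of characteristics (waves move right with speed 2):
Along characteristics s - 2t = const, u is constant, so u(s,t) = f(s - 2t) with f = u(·, 0).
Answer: u(s, t) = sin(2s - 4t)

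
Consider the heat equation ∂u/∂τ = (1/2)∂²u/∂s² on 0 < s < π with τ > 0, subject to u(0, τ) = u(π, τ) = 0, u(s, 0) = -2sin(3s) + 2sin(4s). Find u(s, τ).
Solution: Separating variables: u = Σ c_n exp(-n²τ/2) sin(ns). From u(s,0) = -2sin(3s) + 2sin(4s): c_3=-2, c_4=2.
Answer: u(s, τ) = 2exp(-8τ)sin(4s) - 2exp(-9τ/2)sin(3s)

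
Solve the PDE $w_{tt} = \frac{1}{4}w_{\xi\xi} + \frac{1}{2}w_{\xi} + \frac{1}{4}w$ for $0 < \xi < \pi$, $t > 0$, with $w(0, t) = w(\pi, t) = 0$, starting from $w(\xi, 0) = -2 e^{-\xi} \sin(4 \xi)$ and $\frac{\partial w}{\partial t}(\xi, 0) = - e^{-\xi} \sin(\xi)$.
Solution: Substitute $w = e^{-\xi}u$, i.e. $u = e^{\xi}w$.
By the product rule, $w_{\xi} = e^{-\xi}(u_{\xi} - u)$, $w_{\xi\xi} = e^{-\xi}(u_{\xi\xi} - 2u_{\xi} + u)$, $w_{tt} = e^{-\xi}u_{tt}$.
Substituting into the PDE and dividing by $e^{-\xi}$: $u_{tt} = \frac{1}{4}(u_{\xi\xi} - 2u_{\xi} + u) + \frac{1}{2}(u_{\xi} - u) + \frac{1}{4}u$.
The lower-order terms cancel, leaving the standard wave equation $u_{tt} = \frac{1}{4}u_{\xi\xi}$.
Initial data for $u$: $u(\xi,0) = e^{\xi}w(\xi,0) = -2 \sin(4 \xi)$; $u_t(\xi,0) = e^{\xi}w_t(\xi,0) = - \sin(\xi)$. The boundary conditions carry over: $u(0,t) = u(\pi,t) = 0$.
Solve for $u$:
  Using separation of variables $u = X(\xi)T(t)$:
  Eigenfunctions: $\sin(n\xi)$, $n = 1, 2, 3, \ldots$
  General solution: $u(\xi, t) = \sum [A_n \cos(n t/2) + B_n \sin(n t/2)] \sin(n\xi)$
  From $u(\xi,0) = -2 \sin(4 \xi)$: $A_4=-2$. From $u_t(\xi,0) = - \sin(\xi)$, using $u_t(\xi,0) = \sum \omega_n B_n \sin(n\xi)$ with $\omega_n = n/2$: $B_1 = (-1)/(1/2) = -2$.
Hence $u(\xi,t) = -2 \sin(t/2) \sin(\xi) - 2 \sin(4 \xi) \cos(2 t)$.
Transform back: $w(\xi,t) = e^{-\xi}u(\xi,t)$.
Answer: $w(\xi, t) = -2 e^{-\xi} \sin(\xi) \sin(t/2) - 2 e^{-\xi} \sin(4 \xi) \cos(2 t)$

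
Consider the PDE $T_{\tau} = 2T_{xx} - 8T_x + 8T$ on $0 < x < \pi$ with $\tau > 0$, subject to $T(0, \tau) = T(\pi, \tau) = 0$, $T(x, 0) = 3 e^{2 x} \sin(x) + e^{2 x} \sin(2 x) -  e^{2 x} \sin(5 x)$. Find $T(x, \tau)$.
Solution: Substitute $T = e^{2x}u$, i.e. $u = e^{-2x}T$.
By the product rule, $T_x = e^{2x}(u_x + 2u)$, $T_{xx} = e^{2x}(u_{xx} + 4u_x + 4u)$, $T_{\tau} = e^{2x}u_{\tau}$.
Substituting into the PDE and dividing by $e^{2x}$: $u_{\tau} = 2(u_{xx} + 4u_x + 4u) - 8(u_x + 2u) + 8u$.
The lower-order terms cancel, leaving the standard heat equation $u_{\tau} = 2u_{xx}$.
Initial data for $u$: $u(x,0) = e^{-2x}T(x,0) = 3 \sin(x) + \sin(2 x) - \sin(5 x)$. The boundary conditions carry over: $u(0,\tau) = u(\pi,\tau) = 0$.
Solve for $u$:
  Using separation of variables $u = X(x)G(\tau)$:
  Eigenfunctions: $\sin(nx)$, $n = 1, 2, 3, \ldots$
  General solution: $u(x, \tau) = \sum c_n \sin(nx) e^{-2n^2 \tau}$
  Matching $u(x,0) = 3 \sin(x) + \sin(2 x) - \sin(5 x)$ term by term: $c_1=3, c_2=1, c_5=-1$.
Hence $u(x,\tau) = 3 e^{-2 \tau} \sin(x) + e^{-8 \tau} \sin(2 x) - e^{-50 \tau} \sin(5 x)$.
Transform back: $T(x,\tau) = e^{2x}u(x,\tau)$.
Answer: $T(x, \tau) = 3 e^{-2 \tau} e^{2 x} \sin(x) + e^{-8 \tau} e^{2 x} \sin(2 x) -  e^{-50 \tau} e^{2 x} \sin(5 x)$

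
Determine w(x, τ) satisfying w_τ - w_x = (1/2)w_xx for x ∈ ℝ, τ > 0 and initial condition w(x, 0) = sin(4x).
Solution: Moving frame: η = x + τ, σ = τ, w = u(η,σ), so w_τ = u_σ + u_η and w_xx = u_ηη.
Hence w_τ - w_x = u_σ and the PDE becomes the heat equation u_σ = (1/2)u_ηη on η ∈ ℝ.
Initial data: u(η,0) = w(η,0) = sin(4η). Each mode sin(nη) decays as exp(-n²σ/2) on ℝ, so u(η,σ) = Σ c_n exp(-n²σ/2) sin(nη) with c_4=1: u(η,σ) = exp(-8σ)sin(4η).
Substituting back: w(x,τ) = u(x + τ, τ).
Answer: w(x, τ) = exp(-8τ)sin(4x + 4τ)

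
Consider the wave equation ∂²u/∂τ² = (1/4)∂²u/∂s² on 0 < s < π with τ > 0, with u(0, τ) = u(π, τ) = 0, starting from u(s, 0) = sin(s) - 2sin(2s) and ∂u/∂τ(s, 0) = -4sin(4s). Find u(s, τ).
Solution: Separating variables: u = Σ [A_n cos(ω_n τ) + B_n sin(ω_n τ)] sin(ns), ω_n = n/2. From ICs (B_n = velocity coefficient / ω_n): A_1=1, A_2=-2, B_4=-2.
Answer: u(s, τ) = sin(s)cos(τ/2) - 2sin(2s)cos(τ) - 2sin(4s)sin(2τ)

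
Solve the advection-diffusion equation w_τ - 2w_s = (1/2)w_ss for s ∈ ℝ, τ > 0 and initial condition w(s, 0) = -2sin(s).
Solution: Change to a moving frame: let η = s + 2τ, σ = τ and write w(s,τ) = u(η,σ).
By the chain rule w_τ = u_σ + 2u_η, w_s = u_η, w_ss = u_ηη.
Then w_τ - 2w_s = u_σ: the advection term cancels and the PDE becomes the heat equation u_σ = (1/2)u_ηη on η ∈ ℝ.
Initial data: u(η,0) = w(η,0) = -2sin(η).
On η ∈ ℝ each mode satisfies (sin(nη))″ = -n² sin(nη), so exp(-n²σ/2) sin(nη) solves the heat equation; by superposition u(η,σ) = Σ c_n exp(-n²σ/2) sin(nη).
Reading off the coefficients: c_1=-2, so u(η,σ) = -2exp(-σ/2)sin(η).
Substituting back η = s + 2τ, σ = τ: w(s,τ) = u(s + 2τ, τ).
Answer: w(s, τ) = -2exp(-τ/2)sin(s + 2τ)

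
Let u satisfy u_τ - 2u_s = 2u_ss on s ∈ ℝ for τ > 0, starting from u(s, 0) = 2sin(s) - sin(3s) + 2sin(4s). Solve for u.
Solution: Change to a moving frame: let η = s + 2τ, σ = τ and write u(s,τ) = w(η,σ).
By the chain rule u_τ = w_σ + 2w_η, u_s = w_η, u_ss = w_ηη.
Then u_τ - 2u_s = w_σ: the advection term cancels and the PDE becomes the heat equation w_σ = 2w_ηη on η ∈ ℝ.
Initial data: w(η,0) = u(η,0) = 2sin(η) - sin(3η) + 2sin(4η).
On η ∈ ℝ each mode satisfies (sin(nη))″ = -n² sin(nη), so exp(-2n²σ) sin(nη) solves the heat equation; by superposition w(η,σ) = Σ c_n exp(-2n²σ) sin(nη).
Reading off the coefficients: c_1=2, c_3=-1, c_4=2, so w(η,σ) = 2exp(-2σ)sin(η) - exp(-18σ)sin(3η) + 2exp(-32σ)sin(4η).
Substituting back η = s + 2τ, σ = τ: u(s,τ) = w(s + 2τ, τ).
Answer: u(s, τ) = 2exp(-2τ)sin(s + 2τ) - exp(-18τ)sin(3s + 6τ) + 2exp(-32τ)sin(4s + 8τ)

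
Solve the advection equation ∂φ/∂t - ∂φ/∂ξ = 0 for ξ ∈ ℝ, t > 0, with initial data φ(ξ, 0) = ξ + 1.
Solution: By method of characteristics (waves move left with speed 1):
Along characteristics ξ + t = const, φ is constant, so φ(ξ,t) = f(ξ + t) with f = φ(·, 0).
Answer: φ(ξ, t) = t + ξ + 1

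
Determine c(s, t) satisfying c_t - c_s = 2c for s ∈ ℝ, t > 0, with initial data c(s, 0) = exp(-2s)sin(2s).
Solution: Substitute c = exp(-2s)u, i.e. u = exp(2s)c.
By the product rule, c_s = exp(-2s)(u_s - 2u), c_t = exp(-2s)u_t.
Substituting into the PDE and dividing by exp(-2s): u_t - (u_s - 2u) = 2u.
The lower-order terms cancel, leaving the standard advection equation u_t - u_s = 0.
Initial data for u: u(s,0) = exp(2s)c(s,0) = sin(2s).
Solve for u:
  By method of characteristics (waves move left with speed 1):
  Along characteristics s + t = const, u is constant, so u(s,t) = f(s + t) with f = u(·, 0).
Hence u(s,t) = sin(2s + 2t).
Transform back: c(s,t) = exp(-2s)u(s,t).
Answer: c(s, t) = exp(-2s)sin(2s + 2t)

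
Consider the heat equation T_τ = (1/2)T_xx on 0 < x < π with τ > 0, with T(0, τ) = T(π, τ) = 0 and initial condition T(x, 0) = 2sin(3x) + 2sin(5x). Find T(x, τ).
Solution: Separating variables: T = Σ c_n exp(-n²τ/2) sin(nx). From T(x,0) = 2sin(3x) + 2sin(5x): c_3=2, c_5=2.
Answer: T(x, τ) = 2exp(-9τ/2)sin(3x) + 2exp(-25τ/2)sin(5x)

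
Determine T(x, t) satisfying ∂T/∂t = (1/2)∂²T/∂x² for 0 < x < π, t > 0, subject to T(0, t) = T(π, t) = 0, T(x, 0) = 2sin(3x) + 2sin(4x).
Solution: Separating variables: T = Σ c_n exp(-n²t/2) sin(nx). From T(x,0) = 2sin(3x) + 2sin(4x): c_3=2, c_4=2.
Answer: T(x, t) = 2exp(-8t)sin(4x) + 2exp(-9t/2)sin(3x)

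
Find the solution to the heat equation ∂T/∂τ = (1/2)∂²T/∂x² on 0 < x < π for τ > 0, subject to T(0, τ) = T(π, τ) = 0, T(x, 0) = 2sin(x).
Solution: Using separation of variables T = X(x)G(τ):
Eigenfunctions: sin(nx), n = 1, 2, 3, ...
General solution: T(x, τ) = Σ c_n sin(nx) exp(-n² τ/2)
Matching T(x,0) = 2sin(x) term by term: c_1=2.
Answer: T(x, τ) = 2exp(-τ/2)sin(x)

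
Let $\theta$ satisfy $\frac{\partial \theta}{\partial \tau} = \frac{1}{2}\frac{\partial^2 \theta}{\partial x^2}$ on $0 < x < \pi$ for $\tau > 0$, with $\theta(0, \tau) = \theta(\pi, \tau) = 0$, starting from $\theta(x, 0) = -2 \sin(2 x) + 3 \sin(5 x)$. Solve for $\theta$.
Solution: Separating variables: $\theta = \sum c_n e^{-n^2\tau/2} \sin(nx)$. From $\theta(x,0) = -2 \sin(2 x) + 3 \sin(5 x)$: $c_2=-2, c_5=3$.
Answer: $\theta(x, \tau) = -2 e^{-2 \tau} \sin(2 x) + 3 e^{-25 \tau/2} \sin(5 x)$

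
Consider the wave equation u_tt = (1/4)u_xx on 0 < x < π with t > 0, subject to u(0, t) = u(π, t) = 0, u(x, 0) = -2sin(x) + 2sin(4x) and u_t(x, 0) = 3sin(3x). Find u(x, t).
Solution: Separating variables: u = Σ [A_n cos(ω_n t) + B_n sin(ω_n t)] sin(nx), ω_n = n/2. From ICs (B_n = velocity coefficient / ω_n): A_1=-2, A_4=2, B_3=2.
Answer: u(x, t) = 2sin(3t/2)sin(3x) - 2sin(x)cos(t/2) + 2sin(4x)cos(2t)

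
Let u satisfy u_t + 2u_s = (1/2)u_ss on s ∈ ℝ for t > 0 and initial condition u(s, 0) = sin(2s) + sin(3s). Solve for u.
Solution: Change to a moving frame: let η = s - 2t, σ = t and write u(s,t) = w(η,σ).
By the chain rule u_t = w_σ - 2w_η, u_s = w_η, u_ss = w_ηη.
Then u_t + 2u_s = w_σ: the advection term cancels and the PDE becomes the heat equation w_σ = (1/2)w_ηη on η ∈ ℝ.
Initial data: w(η,0) = u(η,0) = sin(2η) + sin(3η).
On η ∈ ℝ each mode satisfies (sin(nη))″ = -n² sin(nη), so exp(-n²σ/2) sin(nη) solves the heat equation; by superposition w(η,σ) = Σ c_n exp(-n²σ/2) sin(nη).
Reading off the coefficients: c_2=1, c_3=1, so w(η,σ) = exp(-2σ)sin(2η) + exp(-9σ/2)sin(3η).
Substituting back η = s - 2t, σ = t: u(s,t) = w(s - 2t, t).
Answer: u(s, t) = exp(-2t)sin(2s - 4t) + exp(-9t/2)sin(3s - 6t)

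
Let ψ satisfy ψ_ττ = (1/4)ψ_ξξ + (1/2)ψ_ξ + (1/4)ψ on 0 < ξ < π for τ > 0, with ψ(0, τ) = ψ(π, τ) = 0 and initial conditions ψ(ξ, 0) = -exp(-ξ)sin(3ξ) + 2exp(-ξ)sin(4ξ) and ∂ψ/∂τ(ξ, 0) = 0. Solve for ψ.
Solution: Substitute ψ = exp(-ξ)u.
Then ψ_ξ = exp(-ξ)(u_ξ - u), ψ_ξξ = exp(-ξ)(u_ξξ - 2u_ξ + u), ψ_ττ = exp(-ξ)u_ττ; substituting and dividing by exp(-ξ), the lower-order terms cancel: u_ττ = (1/4)u_ξξ (standard wave equation).
Data for u: u(ξ,0) = exp(ξ)ψ(ξ,0) = -sin(3ξ) + 2sin(4ξ); u_τ(ξ,0) = exp(ξ)ψ_τ(ξ,0) = 0. The boundary conditions carry over: u(0,τ) = u(π,τ) = 0.
Separating variables: u = Σ [A_n cos(ω_n τ) + B_n sin(ω_n τ)] sin(nξ), ω_n = n/2. From ICs: A_3=-1, A_4=2.
So u(ξ,τ) = -sin(3ξ)cos(3τ/2) + 2sin(4ξ)cos(2τ), and ψ(ξ,τ) = exp(-ξ)u(ξ,τ).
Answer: ψ(ξ, τ) = -exp(-ξ)sin(3ξ)cos(3τ/2) + 2exp(-ξ)sin(4ξ)cos(2τ)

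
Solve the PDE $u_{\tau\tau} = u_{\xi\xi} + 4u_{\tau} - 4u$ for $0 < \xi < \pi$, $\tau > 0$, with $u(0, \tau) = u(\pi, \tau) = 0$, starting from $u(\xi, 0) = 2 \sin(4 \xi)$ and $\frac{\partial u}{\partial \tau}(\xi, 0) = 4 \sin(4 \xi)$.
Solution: Substitute $u = e^{2\tau}w$.
Then $u_{\tau} = e^{2\tau}(w_{\tau} + 2w)$, $u_{\tau\tau} = e^{2\tau}(w_{\tau\tau} + 4w_{\tau} + 4w)$, $u_{\xi\xi} = e^{2\tau}w_{\xi\xi}$; substituting and dividing by $e^{2\tau}$, the lower-order terms cancel: $w_{\tau\tau} = w_{\xi\xi}$ (standard wave equation).
Data for $w$: $w(\xi,0) = u(\xi,0) = 2 \sin(4 \xi)$; $w_{\tau}(\xi,0) = u_{\tau}(\xi,0) - 2u(\xi,0) = 0$. The boundary conditions carry over: $w(0,\tau) = w(\pi,\tau) = 0$.
Separating variables: $w = \sum [A_n \cos(\omega_n \tau) + B_n \sin(\omega_n \tau)] \sin(n\xi)$, $\omega_n = n$. From ICs: $A_4=2$.
So $w(\xi,\tau) = 2 \sin(4 \xi) \cos(4 \tau)$, and $u(\xi,\tau) = e^{2\tau}w(\xi,\tau)$.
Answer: $u(\xi, \tau) = 2 e^{2 \tau} \sin(4 \xi) \cos(4 \tau)$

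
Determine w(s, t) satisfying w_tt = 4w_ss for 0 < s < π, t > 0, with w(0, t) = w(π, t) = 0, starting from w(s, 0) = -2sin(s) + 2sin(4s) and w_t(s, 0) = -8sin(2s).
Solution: Using separation of variables w = X(s)T(t):
Eigenfunctions: sin(ns), n = 1, 2, 3, ...
General solution: w(s, t) = Σ [A_n cos(2n t) + B_n sin(2n t)] sin(ns)
From w(s,0) = -2sin(s) + 2sin(4s): A_1=-2, A_4=2. From w_t(s,0) = -8sin(2s), using w_t(s,0) = Σ ω_n B_n sin(ns) with ω_n = 2n: B_2 = (-8)/4 = -2.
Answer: w(s, t) = -2sin(s)cos(2t) - 2sin(2s)sin(4t) + 2sin(4s)cos(8t)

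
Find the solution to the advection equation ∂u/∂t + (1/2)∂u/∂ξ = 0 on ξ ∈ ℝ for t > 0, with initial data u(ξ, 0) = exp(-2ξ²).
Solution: By method of characteristics (waves move right with speed 1/2):
Along characteristics ξ - (1/2)t = const, u is constant, so u(ξ,t) = f(ξ - (1/2)t) with f = u(·, 0).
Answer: u(ξ, t) = exp(-2(-t/2 + ξ)²)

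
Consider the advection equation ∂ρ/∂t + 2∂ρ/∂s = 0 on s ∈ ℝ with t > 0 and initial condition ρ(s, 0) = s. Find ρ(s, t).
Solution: By method of characteristics (waves move right with speed 2):
Along characteristics s - 2t = const, ρ is constant, so ρ(s,t) = f(s - 2t) with f = ρ(·, 0).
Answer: ρ(s, t) = s - 2t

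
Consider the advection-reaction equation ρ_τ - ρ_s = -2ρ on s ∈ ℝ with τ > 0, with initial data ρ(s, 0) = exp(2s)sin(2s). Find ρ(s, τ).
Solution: Substitute ρ = exp(2s)u.
Then ρ_s = exp(2s)(u_s + 2u), ρ_τ = exp(2s)u_τ; substituting and dividing by exp(2s), the lower-order terms cancel: u_τ - u_s = 0 (standard advection equation).
Data for u: u(s,0) = exp(-2s)ρ(s,0) = sin(2s).
By characteristics (ds/dτ = -1), u(s,τ) = f(s + τ) with f = u(·, 0).
So u(s,τ) = sin(2s + 2τ), and ρ(s,τ) = exp(2s)u(s,τ).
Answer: ρ(s, τ) = exp(2s)sin(2s + 2τ)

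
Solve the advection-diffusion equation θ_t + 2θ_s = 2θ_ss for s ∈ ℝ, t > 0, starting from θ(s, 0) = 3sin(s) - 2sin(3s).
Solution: Moving frame: η = s - 2t, σ = t, θ = u(η,σ), so θ_t = u_σ - 2u_η and θ_ss = u_ηη.
Hence θ_t + 2θ_s = u_σ and the PDE becomes the heat equation u_σ = 2u_ηη on η ∈ ℝ.
Initial data: u(η,0) = θ(η,0) = 3sin(η) - 2sin(3η). Each mode sin(nη) decays as exp(-2n²σ) on ℝ, so u(η,σ) = Σ c_n exp(-2n²σ) sin(nη) with c_1=3, c_3=-2: u(η,σ) = 3exp(-2σ)sin(η) - 2exp(-18σ)sin(3η).
Substituting back: θ(s,t) = u(s - 2t, t).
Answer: θ(s, t) = 3exp(-2t)sin(s - 2t) - 2exp(-18t)sin(3s - 6t)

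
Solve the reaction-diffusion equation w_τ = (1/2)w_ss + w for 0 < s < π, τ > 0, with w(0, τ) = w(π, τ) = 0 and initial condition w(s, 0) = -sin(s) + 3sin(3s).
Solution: Substitute w = exp(τ)u.
Then w_τ = exp(τ)(u_τ + u), w_ss = exp(τ)u_ss; substituting and dividing by exp(τ), the lower-order terms cancel: u_τ = (1/2)u_ss (standard heat equation).
Data for u: u(s,0) = w(s,0) = -sin(s) + 3sin(3s). The boundary conditions carry over: u(0,τ) = u(π,τ) = 0.
Separating variables: u = Σ c_n exp(-n²τ/2) sin(ns). From u(s,0) = -sin(s) + 3sin(3s): c_1=-1, c_3=3.
So u(s,τ) = -exp(-τ/2)sin(s) + 3exp(-9τ/2)sin(3s), and w(s,τ) = exp(τ)u(s,τ).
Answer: w(s, τ) = -exp(τ/2)sin(s) + 3exp(-7τ/2)sin(3s)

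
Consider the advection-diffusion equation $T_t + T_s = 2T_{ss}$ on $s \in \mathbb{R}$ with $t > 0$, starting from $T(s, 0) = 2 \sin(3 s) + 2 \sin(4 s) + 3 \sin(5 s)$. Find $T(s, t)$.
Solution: Moving frame: $\eta = s - t$, $\sigma = t$, $T = u(\eta,\sigma)$, so $T_t = u_{\sigma} - u_{\eta}$ and $T_{ss} = u_{\eta\eta}$.
Hence $T_t + T_s = u_{\sigma}$ and the PDE becomes the heat equation $u_{\sigma} = 2u_{\eta\eta}$ on $\eta \in \mathbb{R}$.
Initial data: $u(\eta,0) = T(\eta,0) = 2 \sin(3 \eta) + 2 \sin(4 \eta) + 3 \sin(5 \eta)$. Each mode $\sin(n\eta)$ decays as $e^{-2n^2\sigma}$ on $\mathbb{R}$, so $u(\eta,\sigma) = \sum c_n e^{-2n^2\sigma} \sin(n\eta)$ with $c_3=2, c_4=2, c_5=3$: $u(\eta,\sigma) = 2 e^{-18 \sigma} \sin(3 \eta) + 2 e^{-32 \sigma} \sin(4 \eta) + 3 e^{-50 \sigma} \sin(5 \eta)$.
Substituting back: $T(s,t) = u(s - t, t)$.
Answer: $T(s, t) = 2 e^{-18 t} \sin(3 s - 3 t) + 2 e^{-32 t} \sin(4 s - 4 t) + 3 e^{-50 t} \sin(5 s - 5 t)$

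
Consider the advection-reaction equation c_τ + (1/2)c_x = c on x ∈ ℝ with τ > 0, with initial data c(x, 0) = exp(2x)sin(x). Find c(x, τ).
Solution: Substitute c = exp(2x)u.
Then c_x = exp(2x)(u_x + 2u), c_τ = exp(2x)u_τ; substituting and dividing by exp(2x), the lower-order terms cancel: u_τ + (1/2)u_x = 0 (standard advection equation).
Data for u: u(x,0) = exp(-2x)c(x,0) = sin(x).
By characteristics (dx/dτ = 1/2), u(x,τ) = f(x - (1/2)τ) with f = u(·, 0).
So u(x,τ) = sin(x - τ/2), and c(x,τ) = exp(2x)u(x,τ).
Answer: c(x, τ) = exp(2x)sin(x - τ/2)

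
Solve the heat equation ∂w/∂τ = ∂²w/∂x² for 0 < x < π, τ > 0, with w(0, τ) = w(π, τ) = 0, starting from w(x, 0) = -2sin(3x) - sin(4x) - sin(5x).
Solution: Separating variables: w = Σ c_n exp(-n²τ) sin(nx). From w(x,0) = -2sin(3x) - sin(4x) - sin(5x): c_3=-2, c_4=-1, c_5=-1.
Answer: w(x, τ) = -2exp(-9τ)sin(3x) - exp(-16τ)sin(4x) - exp(-25τ)sin(5x)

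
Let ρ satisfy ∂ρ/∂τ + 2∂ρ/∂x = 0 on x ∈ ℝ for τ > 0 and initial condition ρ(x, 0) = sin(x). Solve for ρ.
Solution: By method of characteristics (waves move right with speed 2):
Along characteristics x - 2τ = const, ρ is constant, so ρ(x,τ) = f(x - 2τ) with f = ρ(·, 0).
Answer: ρ(x, τ) = sin(x - 2τ)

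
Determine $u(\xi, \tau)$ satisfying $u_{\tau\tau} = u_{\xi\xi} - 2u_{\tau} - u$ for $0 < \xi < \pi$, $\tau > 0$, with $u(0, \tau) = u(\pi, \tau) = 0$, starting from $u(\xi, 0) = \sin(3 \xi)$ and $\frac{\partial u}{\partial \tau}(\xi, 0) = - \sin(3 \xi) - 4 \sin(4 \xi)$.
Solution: Substitute $u = e^{-\tau}w$, i.e. $w = e^{\tau}u$.
By the product rule, $u_{\tau} = e^{-\tau}(w_{\tau} - w)$, $u_{\tau\tau} = e^{-\tau}(w_{\tau\tau} - 2w_{\tau} + w)$, $u_{\xi\xi} = e^{-\tau}w_{\xi\xi}$.
Substituting into the PDE and dividing by $e^{-\tau}$: $w_{\tau\tau} - 2w_{\tau} + w = w_{\xi\xi} - 2(w_{\tau} - w) - w$.
The lower-order terms cancel, leaving the standard wave equation $w_{\tau\tau} = w_{\xi\xi}$.
Initial data for $w$: $w(\xi,0) = u(\xi,0) = \sin(3 \xi)$; $w_{\tau}(\xi,0) = u_{\tau}(\xi,0) + u(\xi,0) = -4 \sin(4 \xi)$. The boundary conditions carry over: $w(0,\tau) = w(\pi,\tau) = 0$.
Solve for $w$:
  Using separation of variables $w = X(\xi)T(\tau)$:
  Eigenfunctions: $\sin(n\xi)$, $n = 1, 2, 3, \ldots$
  General solution: $w(\xi, \tau) = \sum [A_n \cos(n \tau) + B_n \sin(n \tau)] \sin(n\xi)$
  From $w(\xi,0) = \sin(3 \xi)$: $A_3=1$. From $w_{\tau}(\xi,0) = -4 \sin(4 \xi)$, using $w_{\tau}(\xi,0) = \sum \omega_n B_n \sin(n\xi)$ with $\omega_n = n$: $B_4 = (-4)/4 = -1$.
Hence $w(\xi,\tau) = \sin(3 \xi) \cos(3 \tau) - \sin(4 \xi) \sin(4 \tau)$.
Transform back: $u(\xi,\tau) = e^{-\tau}w(\xi,\tau)$.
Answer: $u(\xi, \tau) = - e^{-\tau} \sin(4 \tau) \sin(4 \xi) + e^{-\tau} \sin(3 \xi) \cos(3 \tau)$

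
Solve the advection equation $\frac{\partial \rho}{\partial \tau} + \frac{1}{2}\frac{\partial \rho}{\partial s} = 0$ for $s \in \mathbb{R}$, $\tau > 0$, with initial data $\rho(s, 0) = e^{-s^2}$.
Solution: By characteristics ($ds/d\tau = 1/2$), $\rho(s,\tau) = f(s - \frac{1}{2}\tau)$ with $f = \rho( \cdot , 0)$.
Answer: $\rho(s, \tau) = e^{-(-\tau/2 + s)^2}$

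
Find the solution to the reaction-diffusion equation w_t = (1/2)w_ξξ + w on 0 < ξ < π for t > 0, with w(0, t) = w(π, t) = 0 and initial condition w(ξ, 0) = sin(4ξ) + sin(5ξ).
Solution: Substitute w = exp(t)u.
Then w_t = exp(t)(u_t + u), w_ξξ = exp(t)u_ξξ; substituting and dividing by exp(t), the lower-order terms cancel: u_t = (1/2)u_ξξ (standard heat equation).
Data for u: u(ξ,0) = w(ξ,0) = sin(4ξ) + sin(5ξ). The boundary conditions carry over: u(0,t) = u(π,t) = 0.
Separating variables: u = Σ c_n exp(-n²t/2) sin(nξ). From u(ξ,0) = sin(4ξ) + sin(5ξ): c_4=1, c_5=1.
So u(ξ,t) = exp(-8t)sin(4ξ) + exp(-25t/2)sin(5ξ), and w(ξ,t) = exp(t)u(ξ,t).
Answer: w(ξ, t) = exp(-7t)sin(4ξ) + exp(-23t/2)sin(5ξ)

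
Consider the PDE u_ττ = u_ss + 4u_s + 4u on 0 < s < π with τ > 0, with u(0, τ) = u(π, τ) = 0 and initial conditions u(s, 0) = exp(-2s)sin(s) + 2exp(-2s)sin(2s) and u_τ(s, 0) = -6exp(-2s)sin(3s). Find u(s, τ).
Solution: Substitute u = exp(-2s)w.
Then u_s = exp(-2s)(w_s - 2w), u_ss = exp(-2s)(w_ss - 4w_s + 4w), u_ττ = exp(-2s)w_ττ; substituting and dividing by exp(-2s), the lower-order terms cancel: w_ττ = w_ss (standard wave equation).
Data for w: w(s,0) = exp(2s)u(s,0) = sin(s) + 2sin(2s); w_τ(s,0) = exp(2s)u_τ(s,0) = -6sin(3s). The boundary conditions carry over: w(0,τ) = w(π,τ) = 0.
Separating variables: w = Σ [A_n cos(ω_n τ) + B_n sin(ω_n τ)] sin(ns), ω_n = n. From ICs (B_n = velocity coefficient / ω_n): A_1=1, A_2=2, B_3=-2.
So w(s,τ) = sin(s)cos(τ) + 2sin(2s)cos(2τ) - 2sin(3s)sin(3τ), and u(s,τ) = exp(-2s)w(s,τ).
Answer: u(s, τ) = exp(-2s)sin(s)cos(τ) + 2exp(-2s)sin(2s)cos(2τ) - 2exp(-2s)sin(3s)sin(3τ)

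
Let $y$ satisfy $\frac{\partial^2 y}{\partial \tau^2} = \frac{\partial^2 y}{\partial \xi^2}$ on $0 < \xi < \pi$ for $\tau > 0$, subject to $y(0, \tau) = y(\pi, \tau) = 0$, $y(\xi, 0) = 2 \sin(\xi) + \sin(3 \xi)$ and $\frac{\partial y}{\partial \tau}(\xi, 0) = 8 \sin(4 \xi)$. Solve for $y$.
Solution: Using separation of variables $y = X(\xi)T(\tau)$:
Eigenfunctions: $\sin(n\xi)$, $n = 1, 2, 3, \ldots$
General solution: $y(\xi, \tau) = \sum [A_n \cos(n \tau) + B_n \sin(n \tau)] \sin(n\xi)$
From $y(\xi,0) = 2 \sin(\xi) + \sin(3 \xi)$: $A_1=2, A_3=1$. From $y_{\tau}(\xi,0) = 8 \sin(4 \xi)$, using $y_{\tau}(\xi,0) = \sum \omega_n B_n \sin(n\xi)$ with $\omega_n = n$: $B_4 = 8/4 = 2$.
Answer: $y(\xi, \tau) = 2 \sin(4 \tau) \sin(4 \xi) + 2 \sin(\xi) \cos(\tau) + \sin(3 \xi) \cos(3 \tau)$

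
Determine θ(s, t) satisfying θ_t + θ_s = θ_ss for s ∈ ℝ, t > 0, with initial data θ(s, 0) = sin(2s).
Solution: Moving frame: η = s - t, σ = t, θ = u(η,σ), so θ_t = u_σ - u_η and θ_ss = u_ηη.
Hence θ_t + θ_s = u_σ and the PDE becomes the heat equation u_σ = u_ηη on η ∈ ℝ.
Initial data: u(η,0) = θ(η,0) = sin(2η). Each mode sin(nη) decays as exp(-n²σ) on ℝ, so u(η,σ) = Σ c_n exp(-n²σ) sin(nη) with c_2=1: u(η,σ) = exp(-4σ)sin(2η).
Substituting back: θ(s,t) = u(s - t, t).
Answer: θ(s, t) = exp(-4t)sin(2s - 2t)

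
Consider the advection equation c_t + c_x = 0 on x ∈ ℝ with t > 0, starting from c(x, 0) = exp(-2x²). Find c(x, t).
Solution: By method of characteristics (waves move right with speed 1):
Along characteristics x - t = const, c is constant, so c(x,t) = f(x - t) with f = c(·, 0).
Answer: c(x, t) = exp(-2(-t + x)²)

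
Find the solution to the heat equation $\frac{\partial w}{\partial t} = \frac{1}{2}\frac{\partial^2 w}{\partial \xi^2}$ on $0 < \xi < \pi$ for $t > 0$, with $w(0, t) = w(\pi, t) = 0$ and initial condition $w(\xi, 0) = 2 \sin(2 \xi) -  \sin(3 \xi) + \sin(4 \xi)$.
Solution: Using separation of variables $w = X(\xi)T(t)$:
Eigenfunctions: $\sin(n\xi)$, $n = 1, 2, 3, \ldots$
General solution: $w(\xi, t) = \sum c_n \sin(n\xi) e^{-n^2 t/2}$
Matching $w(\xi,0) = 2 \sin(2 \xi) - \sin(3 \xi) + \sin(4 \xi)$ term by term: $c_2=2, c_3=-1, c_4=1$.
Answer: $w(\xi, t) = 2 e^{-2 t} \sin(2 \xi) + e^{-8 t} \sin(4 \xi) -  e^{-9 t/2} \sin(3 \xi)$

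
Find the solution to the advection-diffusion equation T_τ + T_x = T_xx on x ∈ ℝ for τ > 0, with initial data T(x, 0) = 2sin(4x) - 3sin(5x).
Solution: Change to a moving frame: let η = x - τ, σ = τ and write T(x,τ) = u(η,σ).
By the chain rule T_τ = u_σ - u_η, T_x = u_η, T_xx = u_ηη.
Then T_τ + T_x = u_σ: the advection term cancels and the PDE becomes the heat equation u_σ = u_ηη on η ∈ ℝ.
Initial data: u(η,0) = T(η,0) = 2sin(4η) - 3sin(5η).
On η ∈ ℝ each mode satisfies (sin(nη))″ = -n² sin(nη), so exp(-n²σ) sin(nη) solves the heat equation; by superposition u(η,σ) = Σ c_n exp(-n²σ) sin(nη).
Reading off the coefficients: c_4=2, c_5=-3, so u(η,σ) = 2exp(-16σ)sin(4η) - 3exp(-25σ)sin(5η).
Substituting back η = x - τ, σ = τ: T(x,τ) = u(x - τ, τ).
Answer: T(x, τ) = 2exp(-16τ)sin(4x - 4τ) - 3exp(-25τ)sin(5x - 5τ)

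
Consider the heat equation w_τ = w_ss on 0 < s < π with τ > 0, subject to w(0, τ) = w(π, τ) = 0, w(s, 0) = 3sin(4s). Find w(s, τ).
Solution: Separating variables: w = Σ c_n exp(-n²τ) sin(ns). From w(s,0) = 3sin(4s): c_4=3.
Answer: w(s, τ) = 3exp(-16τ)sin(4s)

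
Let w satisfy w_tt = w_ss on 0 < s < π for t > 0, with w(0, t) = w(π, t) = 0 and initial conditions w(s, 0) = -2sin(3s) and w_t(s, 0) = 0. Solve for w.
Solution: Separating variables: w = Σ [A_n cos(ω_n t) + B_n sin(ω_n t)] sin(ns), ω_n = n. From ICs: A_3=-2.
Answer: w(s, t) = -2sin(3s)cos(3t)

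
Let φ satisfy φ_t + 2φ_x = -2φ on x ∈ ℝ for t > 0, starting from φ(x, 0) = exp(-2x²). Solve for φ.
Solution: Substitute φ = exp(-2t)u, i.e. u = exp(2t)φ.
By the product rule, φ_t = exp(-2t)(u_t - 2u), φ_x = exp(-2t)u_x.
Substituting into the PDE and dividing by exp(-2t): u_t - 2u + 2u_x = -2u.
The lower-order terms cancel, leaving the standard advection equation u_t + 2u_x = 0.
Initial data for u: u(x,0) = φ(x,0) = exp(-2x²).
Solve for u:
  By method of characteristics (waves move right with speed 2):
  Along characteristics x - 2t = const, u is constant, so u(x,t) = f(x - 2t) with f = u(·, 0).
Hence u(x,t) = exp(-2(-2t + x)²).
Transform back: φ(x,t) = exp(-2t)u(x,t).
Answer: φ(x, t) = exp(-2t)exp(-2(-2t + x)²)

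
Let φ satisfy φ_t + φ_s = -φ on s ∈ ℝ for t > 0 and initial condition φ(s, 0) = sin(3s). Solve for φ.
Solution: Substitute φ = exp(-t)u, i.e. u = exp(t)φ.
By the product rule, φ_t = exp(-t)(u_t - u), φ_s = exp(-t)u_s.
Substituting into the PDE and dividing by exp(-t): u_t - u + u_s = -u.
The lower-order terms cancel, leaving the standard advection equation u_t + u_s = 0.
Initial data for u: u(s,0) = φ(s,0) = sin(3s).
Solve for u:
  By method of characteristics (waves move right with speed 1):
  Along characteristics s - t = const, u is constant, so u(s,t) = f(s - t) with f = u(·, 0).
Hence u(s,t) = sin(3s - 3t).
Transform back: φ(s,t) = exp(-t)u(s,t).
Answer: φ(s, t) = exp(-t)sin(3s - 3t)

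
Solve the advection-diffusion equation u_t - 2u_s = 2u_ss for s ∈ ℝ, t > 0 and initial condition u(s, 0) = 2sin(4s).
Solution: Change to a moving frame: let η = s + 2t, σ = t and write u(s,t) = w(η,σ).
By the chain rule u_t = w_σ + 2w_η, u_s = w_η, u_ss = w_ηη.
Then u_t - 2u_s = w_σ: the advection term cancels and the PDE becomes the heat equation w_σ = 2w_ηη on η ∈ ℝ.
Initial data: w(η,0) = u(η,0) = 2sin(4η).
On η ∈ ℝ each mode satisfies (sin(nη))″ = -n² sin(nη), so exp(-2n²σ) sin(nη) solves the heat equation; by superposition w(η,σ) = Σ c_n exp(-2n²σ) sin(nη).
Reading off the coefficients: c_4=2, so w(η,σ) = 2exp(-32σ)sin(4η).
Substituting back η = s + 2t, σ = t: u(s,t) = w(s + 2t, t).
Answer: u(s, t) = 2exp(-32t)sin(4s + 8t)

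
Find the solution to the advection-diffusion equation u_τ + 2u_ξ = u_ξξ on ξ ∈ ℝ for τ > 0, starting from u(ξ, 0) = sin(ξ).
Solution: Moving frame: η = ξ - 2τ, σ = τ, u = w(η,σ), so u_τ = w_σ - 2w_η and u_ξξ = w_ηη.
Hence u_τ + 2u_ξ = w_σ and the PDE becomes the heat equation w_σ = w_ηη on η ∈ ℝ.
Initial data: w(η,0) = u(η,0) = sin(η). Each mode sin(nη) decays as exp(-n²σ) on ℝ, so w(η,σ) = Σ c_n exp(-n²σ) sin(nη) with c_1=1: w(η,σ) = exp(-σ)sin(η).
Substituting back: u(ξ,τ) = w(ξ - 2τ, τ).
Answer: u(ξ, τ) = exp(-τ)sin(ξ - 2τ)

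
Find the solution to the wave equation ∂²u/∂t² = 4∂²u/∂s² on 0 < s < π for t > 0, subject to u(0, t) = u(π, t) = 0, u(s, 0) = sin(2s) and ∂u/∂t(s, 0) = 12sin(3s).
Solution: Separating variables: u = Σ [A_n cos(ω_n t) + B_n sin(ω_n t)] sin(ns), ω_n = 2n. From ICs (B_n = velocity coefficient / ω_n): A_2=1, B_3=2.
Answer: u(s, t) = sin(2s)cos(4t) + 2sin(3s)sin(6t)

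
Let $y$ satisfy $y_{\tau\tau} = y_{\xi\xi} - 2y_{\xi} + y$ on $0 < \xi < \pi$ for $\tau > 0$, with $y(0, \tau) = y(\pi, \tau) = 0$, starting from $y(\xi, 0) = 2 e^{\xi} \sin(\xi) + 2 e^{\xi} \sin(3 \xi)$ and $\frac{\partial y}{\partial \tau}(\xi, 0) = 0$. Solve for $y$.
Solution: Substitute $y = e^{\xi}u$.
Then $y_{\xi} = e^{\xi}(u_{\xi} + u)$, $y_{\xi\xi} = e^{\xi}(u_{\xi\xi} + 2u_{\xi} + u)$, $y_{\tau\tau} = e^{\xi}u_{\tau\tau}$; substituting and dividing by $e^{\xi}$, the lower-order terms cancel: $u_{\tau\tau} = u_{\xi\xi}$ (standard wave equation).
Data for $u$: $u(\xi,0) = e^{-\xi}y(\xi,0) = 2 \sin(\xi) + 2 \sin(3 \xi)$; $u_{\tau}(\xi,0) = e^{-\xi}y_{\tau}(\xi,0) = 0$. The boundary conditions carry over: $u(0,\tau) = u(\pi,\tau) = 0$.
Separating variables: $u = \sum [A_n \cos(\omega_n \tau) + B_n \sin(\omega_n \tau)] \sin(n\xi)$, $\omega_n = n$. From ICs: $A_1=2, A_3=2$.
So $u(\xi,\tau) = 2 \sin(\xi) \cos(\tau) + 2 \sin(3 \xi) \cos(3 \tau)$, and $y(\xi,\tau) = e^{\xi}u(\xi,\tau)$.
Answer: $y(\xi, \tau) = 2 e^{\xi} \sin(\xi) \cos(\tau) + 2 e^{\xi} \sin(3 \xi) \cos(3 \tau)$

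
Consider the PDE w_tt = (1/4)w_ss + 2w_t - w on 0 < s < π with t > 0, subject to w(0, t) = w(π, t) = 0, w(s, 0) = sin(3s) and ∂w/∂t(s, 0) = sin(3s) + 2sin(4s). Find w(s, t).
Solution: Substitute w = exp(t)u.
Then w_t = exp(t)(u_t + u), w_tt = exp(t)(u_tt + 2u_t + u), w_ss = exp(t)u_ss; substituting and dividing by exp(t), the lower-order terms cancel: u_tt = (1/4)u_ss (standard wave equation).
Data for u: u(s,0) = w(s,0) = sin(3s); u_t(s,0) = w_t(s,0) - w(s,0) = 2sin(4s). The boundary conditions carry over: u(0,t) = u(π,t) = 0.
Separating variables: u = Σ [A_n cos(ω_n t) + B_n sin(ω_n t)] sin(ns), ω_n = n/2. From ICs (B_n = velocity coefficient / ω_n): A_3=1, B_4=1.
So u(s,t) = sin(3s)cos(3t/2) + sin(4s)sin(2t), and w(s,t) = exp(t)u(s,t).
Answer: w(s, t) = exp(t)sin(3s)cos(3t/2) + exp(t)sin(4s)sin(2t)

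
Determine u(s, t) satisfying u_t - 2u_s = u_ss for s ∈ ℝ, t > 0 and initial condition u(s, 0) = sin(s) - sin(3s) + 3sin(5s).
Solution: Moving frame: η = s + 2t, σ = t, u = w(η,σ), so u_t = w_σ + 2w_η and u_ss = w_ηη.
Hence u_t - 2u_s = w_σ and the PDE becomes the heat equation w_σ = w_ηη on η ∈ ℝ.
Initial data: w(η,0) = u(η,0) = sin(η) - sin(3η) + 3sin(5η). Each mode sin(nη) decays as exp(-n²σ) on ℝ, so w(η,σ) = Σ c_n exp(-n²σ) sin(nη) with c_1=1, c_3=-1, c_5=3: w(η,σ) = exp(-σ)sin(η) - exp(-9σ)sin(3η) + 3exp(-25σ)sin(5η).
Substituting back: u(s,t) = w(s + 2t, t).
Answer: u(s, t) = exp(-t)sin(s + 2t) - exp(-9t)sin(3s + 6t) + 3exp(-25t)sin(5s + 10t)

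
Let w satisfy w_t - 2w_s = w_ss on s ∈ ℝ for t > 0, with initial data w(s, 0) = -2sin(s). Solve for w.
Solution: Change to a moving frame: let η = s + 2t, σ = t and write w(s,t) = u(η,σ).
By the chain rule w_t = u_σ + 2u_η, w_s = u_η, w_ss = u_ηη.
Then w_t - 2w_s = u_σ: the advection term cancels and the PDE becomes the heat equation u_σ = u_ηη on η ∈ ℝ.
Initial data: u(η,0) = w(η,0) = -2sin(η).
On η ∈ ℝ each mode satisfies (sin(nη))″ = -n² sin(nη), so exp(-n²σ) sin(nη) solves the heat equation; by superposition u(η,σ) = Σ c_n exp(-n²σ) sin(nη).
Reading off the coefficients: c_1=-2, so u(η,σ) = -2exp(-σ)sin(η).
Substituting back η = s + 2t, σ = t: w(s,t) = u(s + 2t, t).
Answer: w(s, t) = -2exp(-t)sin(s + 2t)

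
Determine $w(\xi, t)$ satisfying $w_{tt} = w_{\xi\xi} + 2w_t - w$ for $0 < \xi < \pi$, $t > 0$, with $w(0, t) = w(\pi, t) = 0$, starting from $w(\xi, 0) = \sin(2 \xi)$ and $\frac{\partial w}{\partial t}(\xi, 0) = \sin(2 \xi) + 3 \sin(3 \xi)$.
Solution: Substitute $w = e^{t}u$.
Then $w_t = e^{t}(u_t + u)$, $w_{tt} = e^{t}(u_{tt} + 2u_t + u)$, $w_{\xi\xi} = e^{t}u_{\xi\xi}$; substituting and dividing by $e^{t}$, the lower-order terms cancel: $u_{tt} = u_{\xi\xi}$ (standard wave equation).
Data for $u$: $u(\xi,0) = w(\xi,0) = \sin(2 \xi)$; $u_t(\xi,0) = w_t(\xi,0) - w(\xi,0) = 3 \sin(3 \xi)$. The boundary conditions carry over: $u(0,t) = u(\pi,t) = 0$.
Separating variables: $u = \sum [A_n \cos(\omega_n t) + B_n \sin(\omega_n t)] \sin(n\xi)$, $\omega_n = n$. From ICs ($B_n$ = velocity coefficient / $\omega_n$): $A_2=1, B_3=1$.
So $u(\xi,t) = \sin(3 t) \sin(3 \xi) + \sin(2 \xi) \cos(2 t)$, and $w(\xi,t) = e^{t}u(\xi,t)$.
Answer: $w(\xi, t) = e^{t} \sin(2 \xi) \cos(2 t) + e^{t} \sin(3 \xi) \sin(3 t)$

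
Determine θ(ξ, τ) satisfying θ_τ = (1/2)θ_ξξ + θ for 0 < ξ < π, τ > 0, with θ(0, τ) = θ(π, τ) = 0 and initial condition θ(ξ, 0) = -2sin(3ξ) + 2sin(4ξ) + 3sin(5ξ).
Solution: Substitute θ = exp(τ)u.
Then θ_τ = exp(τ)(u_τ + u), θ_ξξ = exp(τ)u_ξξ; substituting and dividing by exp(τ), the lower-order terms cancel: u_τ = (1/2)u_ξξ (standard heat equation).
Data for u: u(ξ,0) = θ(ξ,0) = -2sin(3ξ) + 2sin(4ξ) + 3sin(5ξ). The boundary conditions carry over: u(0,τ) = u(π,τ) = 0.
Separating variables: u = Σ c_n exp(-n²τ/2) sin(nξ). From u(ξ,0) = -2sin(3ξ) + 2sin(4ξ) + 3sin(5ξ): c_3=-2, c_4=2, c_5=3.
So u(ξ,τ) = 2exp(-8τ)sin(4ξ) - 2exp(-9τ/2)sin(3ξ) + 3exp(-25τ/2)sin(5ξ), and θ(ξ,τ) = exp(τ)u(ξ,τ).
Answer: θ(ξ, τ) = 2exp(-7τ)sin(4ξ) - 2exp(-7τ/2)sin(3ξ) + 3exp(-23τ/2)sin(5ξ)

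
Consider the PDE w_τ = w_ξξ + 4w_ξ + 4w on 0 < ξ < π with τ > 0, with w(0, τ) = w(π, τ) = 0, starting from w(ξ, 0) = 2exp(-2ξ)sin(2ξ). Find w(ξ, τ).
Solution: Substitute w = exp(-2ξ)u.
Then w_ξ = exp(-2ξ)(u_ξ - 2u), w_ξξ = exp(-2ξ)(u_ξξ - 4u_ξ + 4u), w_τ = exp(-2ξ)u_τ; substituting and dividing by exp(-2ξ), the lower-order terms cancel: u_τ = u_ξξ (standard heat equation).
Data for u: u(ξ,0) = exp(2ξ)w(ξ,0) = 2sin(2ξ). The boundary conditions carry over: u(0,τ) = u(π,τ) = 0.
Separating variables: u = Σ c_n exp(-n²τ) sin(nξ). From u(ξ,0) = 2sin(2ξ): c_2=2.
So u(ξ,τ) = 2exp(-4τ)sin(2ξ), and w(ξ,τ) = exp(-2ξ)u(ξ,τ).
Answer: w(ξ, τ) = 2exp(-2ξ)exp(-4τ)sin(2ξ)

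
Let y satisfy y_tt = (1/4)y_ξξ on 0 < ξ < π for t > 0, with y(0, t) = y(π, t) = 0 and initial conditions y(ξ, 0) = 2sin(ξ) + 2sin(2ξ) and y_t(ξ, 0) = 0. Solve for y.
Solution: Separating variables: y = Σ [A_n cos(ω_n t) + B_n sin(ω_n t)] sin(nξ), ω_n = n/2. From ICs: A_1=2, A_2=2.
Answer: y(ξ, t) = 2sin(ξ)cos(t/2) + 2sin(2ξ)cos(t)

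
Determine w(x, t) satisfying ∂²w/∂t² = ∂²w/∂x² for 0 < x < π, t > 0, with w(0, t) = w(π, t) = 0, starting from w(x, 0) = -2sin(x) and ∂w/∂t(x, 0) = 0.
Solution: Separating variables: w = Σ [A_n cos(ω_n t) + B_n sin(ω_n t)] sin(nx), ω_n = n. From ICs: A_1=-2.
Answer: w(x, t) = -2sin(x)cos(t)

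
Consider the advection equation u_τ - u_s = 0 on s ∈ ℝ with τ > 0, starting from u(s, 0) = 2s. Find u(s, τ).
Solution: By characteristics (ds/dτ = -1), u(s,τ) = f(s + τ) with f = u(·, 0).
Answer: u(s, τ) = 2s + 2τ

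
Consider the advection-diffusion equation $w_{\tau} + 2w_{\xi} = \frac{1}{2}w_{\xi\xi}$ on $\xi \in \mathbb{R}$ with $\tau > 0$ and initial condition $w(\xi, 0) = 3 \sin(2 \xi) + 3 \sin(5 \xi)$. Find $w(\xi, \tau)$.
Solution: Moving frame: $\eta = \xi - 2\tau$, $\sigma = \tau$, $w = u(\eta,\sigma)$, so $w_{\tau} = u_{\sigma} - 2u_{\eta}$ and $w_{\xi\xi} = u_{\eta\eta}$.
Hence $w_{\tau} + 2w_{\xi} = u_{\sigma}$ and the PDE becomes the heat equation $u_{\sigma} = \frac{1}{2}u_{\eta\eta}$ on $\eta \in \mathbb{R}$.
Initial data: $u(\eta,0) = w(\eta,0) = 3 \sin(2 \eta) + 3 \sin(5 \eta)$. Each mode $\sin(n\eta)$ decays as $e^{-n^2\sigma/2}$ on $\mathbb{R}$, so $u(\eta,\sigma) = \sum c_n e^{-n^2\sigma/2} \sin(n\eta)$ with $c_2=3, c_5=3$: $u(\eta,\sigma) = 3 e^{-2 \sigma} \sin(2 \eta) + 3 e^{-25 \sigma/2} \sin(5 \eta)$.
Substituting back: $w(\xi,\tau) = u(\xi - 2\tau, \tau)$.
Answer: $w(\xi, \tau) = -3 e^{-2 \tau} \sin(4 \tau - 2 \xi) - 3 e^{-25 \tau/2} \sin(10 \tau - 5 \xi)$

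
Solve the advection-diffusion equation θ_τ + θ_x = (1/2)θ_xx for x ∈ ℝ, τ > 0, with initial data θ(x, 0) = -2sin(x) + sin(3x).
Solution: Moving frame: η = x - τ, σ = τ, θ = u(η,σ), so θ_τ = u_σ - u_η and θ_xx = u_ηη.
Hence θ_τ + θ_x = u_σ and the PDE becomes the heat equation u_σ = (1/2)u_ηη on η ∈ ℝ.
Initial data: u(η,0) = θ(η,0) = -2sin(η) + sin(3η). Each mode sin(nη) decays as exp(-n²σ/2) on ℝ, so u(η,σ) = Σ c_n exp(-n²σ/2) sin(nη) with c_1=-2, c_3=1: u(η,σ) = -2exp(-σ/2)sin(η) + exp(-9σ/2)sin(3η).
Substituting back: θ(x,τ) = u(x - τ, τ).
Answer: θ(x, τ) = -2exp(-τ/2)sin(x - τ) + exp(-9τ/2)sin(3x - 3τ)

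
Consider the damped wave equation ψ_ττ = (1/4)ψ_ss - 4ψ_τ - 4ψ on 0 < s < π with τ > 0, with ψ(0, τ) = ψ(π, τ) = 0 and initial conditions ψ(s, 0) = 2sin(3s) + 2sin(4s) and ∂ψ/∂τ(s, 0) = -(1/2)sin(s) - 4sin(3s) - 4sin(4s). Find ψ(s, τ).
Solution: Substitute ψ = exp(-2τ)u, i.e. u = exp(2τ)ψ.
By the product rule, ψ_τ = exp(-2τ)(u_τ - 2u), ψ_ττ = exp(-2τ)(u_ττ - 4u_τ + 4u), ψ_ss = exp(-2τ)u_ss.
Substituting into the PDE and dividing by exp(-2τ): u_ττ - 4u_τ + 4u = (1/4)u_ss - 4(u_τ - 2u) - 4u.
The lower-order terms cancel, leaving the standard wave equation u_ττ = (1/4)u_ss.
Initial data for u: u(s,0) = ψ(s,0) = 2sin(3s) + 2sin(4s); u_τ(s,0) = ψ_τ(s,0) + 2ψ(s,0) = -(1/2)sin(s). The boundary conditions carry over: u(0,τ) = u(π,τ) = 0.
Solve for u:
  Using separation of variables u = X(s)T(τ):
  Eigenfunctions: sin(ns), n = 1, 2, 3, ...
  General solution: u(s, τ) = Σ [A_n cos(n τ/2) + B_n sin(n τ/2)] sin(ns)
  From u(s,0) = 2sin(3s) + 2sin(4s): A_3=2, A_4=2. From u_τ(s,0) = -(1/2)sin(s), using u_τ(s,0) = Σ ω_n B_n sin(ns) with ω_n = n/2: B_1 = (-1/2)/(1/2) = -1.
Hence u(s,τ) = -sin(s)sin(τ/2) + 2sin(3s)cos(3τ/2) + 2sin(4s)cos(2τ).
Transform back: ψ(s,τ) = exp(-2τ)u(s,τ).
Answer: ψ(s, τ) = -exp(-2τ)sin(s)sin(τ/2) + 2exp(-2τ)sin(3s)cos(3τ/2) + 2exp(-2τ)sin(4s)cos(2τ)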